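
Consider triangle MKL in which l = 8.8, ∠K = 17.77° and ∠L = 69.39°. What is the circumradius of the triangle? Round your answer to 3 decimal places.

R ≈ 4.701

The third angle is ∠M = 180° − ∠K − ∠L = 92.84°.
Law of sines: m = l·sin M/sin L ≈ 9.3902.
Law of sines: k = l·sin K/sin L ≈ 2.8694.
Circumradius = l/(2 sin L) ≈ 4.7009.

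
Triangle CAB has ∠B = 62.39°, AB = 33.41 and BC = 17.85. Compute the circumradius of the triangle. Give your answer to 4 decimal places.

R ≈ 16.7583

By the law of cosines, CA² = AB² + BC² − 2·AB·BC·cos B = 882.08, so CA ≈ 29.7.
Area = ½·AB·BC·sin B ≈ 264.23.
Circumradius = CA/(2 sin B) ≈ 16.758.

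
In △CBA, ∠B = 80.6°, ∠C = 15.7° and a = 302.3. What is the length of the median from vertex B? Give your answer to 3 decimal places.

The third angle is ∠A = 180° − ∠C − ∠B = 83.70°.
Law of sines: c = a·sin C/sin A ≈ 82.3.
Law of sines: b = a·sin B/sin A ≈ 300.05.
Median from B: ½√(2·a² + 2·c² − b²) ≈ 163.01.

m_B ≈ 163.007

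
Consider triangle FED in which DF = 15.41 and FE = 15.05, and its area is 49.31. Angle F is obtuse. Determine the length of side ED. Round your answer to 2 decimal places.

29.73

From area = ½·DF·FE·sin F, we get sin F = 2·area/(DF·FE) ≈ 0.42523.
Taking the obtuse solution, ∠F ≈ 154.83°.
Law of cosines then gives ED ≈ 29.729.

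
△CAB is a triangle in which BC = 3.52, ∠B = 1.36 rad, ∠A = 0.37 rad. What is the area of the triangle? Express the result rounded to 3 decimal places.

area ≈ 16.541

The third angle is ∠C = π − ∠A − ∠B = 1.412 rad.
Law of sines: AB = BC·sin C/sin A ≈ 9.611.
Law of sines: CA = BC·sin B/sin A ≈ 9.5186.
Area = ½·BC·AB·sin B ≈ 16.541.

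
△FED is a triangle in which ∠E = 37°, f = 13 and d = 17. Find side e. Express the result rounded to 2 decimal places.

10.25

By the law of cosines, e² = d² + f² − 2·d·f·cos E = 105, so e ≈ 10.247.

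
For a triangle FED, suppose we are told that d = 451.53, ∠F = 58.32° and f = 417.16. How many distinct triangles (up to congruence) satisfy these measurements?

2

d·sin F = 451.53·sin(58.32°) ≈ 384.2.
Since d sin F < f < d (384.2 < 417.16 < 451.53), two triangles exist.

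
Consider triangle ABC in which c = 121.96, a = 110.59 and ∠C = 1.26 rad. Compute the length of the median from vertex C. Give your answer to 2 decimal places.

83.33

Law of sines: sin A = a·sin C/c ≈ 0.86333.
Since c ≥ a, only the acute value applies: ∠A ≈ 1.042 rad.
Then ∠B = π − ∠C − ∠A ≈ 0.840 rad.
Law of sines gives b = c·sin B/sin C ≈ 95.366.
Median from C: ½√(2·a² + 2·b² − c²) ≈ 83.33.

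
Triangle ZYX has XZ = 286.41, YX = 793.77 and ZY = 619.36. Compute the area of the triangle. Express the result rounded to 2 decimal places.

area ≈ 78593.82

Semiperimeter s = (793.77 + 286.41 + 619.36)/2 = 849.77.
Heron's formula: area = √(849.77·56·563.36·230.41) ≈ 78594.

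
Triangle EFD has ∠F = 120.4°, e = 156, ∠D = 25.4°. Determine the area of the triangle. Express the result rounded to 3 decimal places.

The third angle is ∠E = 180° − ∠F − ∠D = 34.20°.
Law of sines: f = e·sin F/sin E ≈ 239.38.
Law of sines: d = e·sin D/sin E ≈ 119.05.
Area = ½·e·f·sin D ≈ 8009.

area ≈ 8008.959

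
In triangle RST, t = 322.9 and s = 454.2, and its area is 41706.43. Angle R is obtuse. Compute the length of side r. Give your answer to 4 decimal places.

742.8484

From area = ½·s·t·sin R, we get sin R = 2·area/(s·t) ≈ 0.56875.
Taking the obtuse solution, ∠R ≈ 145.34°.
Law of cosines then gives r ≈ 742.85.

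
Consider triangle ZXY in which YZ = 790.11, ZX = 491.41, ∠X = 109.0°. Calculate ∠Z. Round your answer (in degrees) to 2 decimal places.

∠Z ≈ 34.98°

Law of sines: sin Y = ZX·sin X/YZ ≈ 0.58807.
Since YZ ≥ ZX, only the acute value applies: ∠Y ≈ 36.02°.
Then ∠Z = 180° − ∠X − ∠Y ≈ 34.98°.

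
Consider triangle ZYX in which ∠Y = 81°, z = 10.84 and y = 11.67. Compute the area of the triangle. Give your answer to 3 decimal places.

Law of sines: sin Z = z·sin Y/y ≈ 0.91744.
Since y ≥ z, only the acute value applies: ∠Z ≈ 66.55°.
Then ∠X = 180° − ∠Y − ∠Z ≈ 32.45°.
Law of sines gives x = y·sin X/sin Y ≈ 6.3389.
Area = ½·y·z·sin X ≈ 33.934.

area ≈ 33.934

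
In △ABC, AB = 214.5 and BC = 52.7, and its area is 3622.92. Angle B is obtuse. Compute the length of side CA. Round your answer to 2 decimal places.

257.18

From area = ½·AB·BC·sin B, we get sin B = 2·area/(AB·BC) ≈ 0.64099.
Taking the obtuse solution, ∠B ≈ 140.13°.
Law of cosines then gives CA ≈ 257.18.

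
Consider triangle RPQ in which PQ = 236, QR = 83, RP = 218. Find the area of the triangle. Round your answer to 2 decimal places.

Semiperimeter s = (236 + 83 + 218)/2 = 268.5.
Heron's formula: area = √(268.5·32.5·185.5·50.5) ≈ 9041.3.

area ≈ 9041.31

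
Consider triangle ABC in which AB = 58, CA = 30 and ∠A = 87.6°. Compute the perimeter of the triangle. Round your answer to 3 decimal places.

152.174

By the law of cosines, BC² = CA² + AB² − 2·CA·AB·cos A = 4118.3, so BC ≈ 64.174.
Semiperimeter s = (64.174+30+58)/2 = 76.087.
Perimeter = 64.174 + 30 + 58 = 152.17.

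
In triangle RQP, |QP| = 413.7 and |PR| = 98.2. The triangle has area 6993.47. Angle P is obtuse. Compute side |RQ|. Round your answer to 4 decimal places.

507.0248

From area = ½·|QP|·|PR|·sin P, we get sin P = 2·area/(|QP|·|PR|) ≈ 0.34429.
Taking the obtuse solution, ∠P ≈ 159.86°.
Law of cosines then gives |RQ| ≈ 507.02.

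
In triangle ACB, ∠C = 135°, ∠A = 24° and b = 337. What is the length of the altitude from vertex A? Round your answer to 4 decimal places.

The third angle is ∠B = 180° − ∠A − ∠C = 21.00°.
Law of sines: a = b·sin A/sin B ≈ 382.48.
Law of sines: c = b·sin C/sin B ≈ 664.95.
Area = ½·b·a·sin C ≈ 45572.
The altitude from A has length 2·area/a ≈ 238.29.

238.2950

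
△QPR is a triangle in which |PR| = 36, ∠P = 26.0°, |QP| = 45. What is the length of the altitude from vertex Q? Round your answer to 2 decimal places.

19.73

By the law of cosines, |RQ|² = |QP|² + |PR|² − 2·|QP|·|PR|·cos P = 408.91, so |RQ| ≈ 20.221.
Area = ½·|QP|·|PR|·sin P ≈ 355.08.
The altitude from Q has length 2·area/|PR| ≈ 19.727.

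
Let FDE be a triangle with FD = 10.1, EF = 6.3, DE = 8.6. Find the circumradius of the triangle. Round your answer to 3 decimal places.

R ≈ 5.079

By the law of cosines, cos F = (EF² + FD² − DE²) / (2·EF·FD) ≈ 0.53230, so ∠F ≈ 57.84°.
Circumradius = DE/(2 sin F) ≈ 5.0794.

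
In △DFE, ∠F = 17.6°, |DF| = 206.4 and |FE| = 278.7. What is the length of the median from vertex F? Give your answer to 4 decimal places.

By the law of cosines, |ED|² = |DF|² + |FE|² − 2·|DF|·|FE|·cos F = 10613, so |ED| ≈ 103.02.
Median from F: ½√(2·|DF|² + 2·|FE|² − |ED|²) ≈ 239.76.

m_F ≈ 239.7586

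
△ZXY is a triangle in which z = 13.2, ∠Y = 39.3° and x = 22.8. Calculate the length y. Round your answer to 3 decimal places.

15.109

By the law of cosines, y² = z² + x² − 2·z·x·cos Y = 228.29, so y ≈ 15.109.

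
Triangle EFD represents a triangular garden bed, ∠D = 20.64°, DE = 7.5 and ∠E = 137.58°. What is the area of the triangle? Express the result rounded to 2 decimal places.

area ≈ 18.02

The third angle is ∠F = 180° − ∠D − ∠E = 21.78°.
Law of sines: FD = DE·sin E/sin F ≈ 13.635.
Law of sines: EF = DE·sin D/sin F ≈ 7.1251.
Area = ½·DE·FD·sin D ≈ 18.024.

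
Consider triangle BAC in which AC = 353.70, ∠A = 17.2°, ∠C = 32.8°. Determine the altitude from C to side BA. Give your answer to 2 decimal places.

The third angle is ∠B = 180° − ∠A − ∠C = 130.00°.
Law of sines: CB = AC·sin A/sin B ≈ 136.54.
Law of sines: BA = AC·sin C/sin B ≈ 250.12.
Area = ½·AC·CB·sin C ≈ 13080.
The altitude from C has length 2·area/BA ≈ 104.59.

h_C ≈ 104.59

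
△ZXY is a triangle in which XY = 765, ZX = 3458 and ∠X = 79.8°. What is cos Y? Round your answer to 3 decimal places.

0.045

By the law of cosines, YZ² = ZX² + XY² − 2·ZX·XY·cos X = 1.1606e+07, so YZ ≈ 3406.8.
Law of cosines again: cos Y = (XY² + YZ² − ZX²)/(2·XY·YZ) ≈ 0.04481, so ∠Y ≈ 87.43°.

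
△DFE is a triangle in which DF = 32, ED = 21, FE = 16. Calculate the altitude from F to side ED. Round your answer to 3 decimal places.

Semiperimeter s = (16 + 21 + 32)/2 = 34.5.
Heron's formula: area = √(34.5·18.5·13.5·2.5) ≈ 146.77.
The altitude from F has length 2·area/ED ≈ 13.978.

13.978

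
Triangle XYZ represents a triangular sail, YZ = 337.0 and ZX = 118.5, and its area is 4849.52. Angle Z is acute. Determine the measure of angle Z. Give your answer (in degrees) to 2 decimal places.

From area = ½·YZ·ZX·sin Z, we get sin Z = 2·area/(YZ·ZX) ≈ 0.24287.
Taking the acute solution, ∠Z ≈ 14.06°.

14.06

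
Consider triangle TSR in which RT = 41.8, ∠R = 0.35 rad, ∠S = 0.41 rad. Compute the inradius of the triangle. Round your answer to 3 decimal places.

6.903

The third angle is ∠T = π − ∠S − ∠R = 2.382 rad.
Law of sines: SR = RT·sin T/sin S ≈ 72.243.
Law of sines: TS = RT·sin R/sin S ≈ 35.958.
Area = ½·RT·SR·sin R ≈ 517.74.
Semiperimeter s = (72.243+41.8+35.958)/2 = 75.001.
Inradius = area/s = 517.74/75.001 ≈ 6.9031.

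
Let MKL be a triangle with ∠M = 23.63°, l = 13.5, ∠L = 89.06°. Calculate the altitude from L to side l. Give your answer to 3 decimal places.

The third angle is ∠K = 180° − ∠L − ∠M = 67.31°.
Law of sines: m = l·sin M/sin L ≈ 5.4119.
Law of sines: k = l·sin K/sin L ≈ 12.457.
Area = ½·l·m·sin K ≈ 33.703.
The altitude from L has length 2·area/l ≈ 4.9931.

h_L ≈ 4.993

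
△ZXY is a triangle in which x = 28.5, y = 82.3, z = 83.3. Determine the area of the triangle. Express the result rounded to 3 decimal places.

Semiperimeter s = (83.3 + 28.5 + 82.3)/2 = 97.05.
Heron's formula: area = √(97.05·13.75·68.55·14.75) ≈ 1161.6.

area ≈ 1161.579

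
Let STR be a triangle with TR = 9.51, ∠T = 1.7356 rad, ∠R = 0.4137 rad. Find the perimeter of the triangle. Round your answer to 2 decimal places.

The third angle is ∠S = π − ∠T − ∠R = 0.9923 rad.
Law of sines: RS = TR·sin T/sin S ≈ 11.204.
Law of sines: ST = TR·sin R/sin S ≈ 4.566.
Semiperimeter s = (9.51+11.204+4.566)/2 = 12.64.
Perimeter = 9.51 + 11.204 + 4.566 = 25.28.

25.28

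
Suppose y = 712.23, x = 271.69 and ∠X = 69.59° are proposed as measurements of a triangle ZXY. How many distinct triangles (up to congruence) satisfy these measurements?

y·sin X = 712.23·sin(69.59°) ≈ 667.5.
Since x = 271.69 < 667.5 = y sin X, no triangle exists.

0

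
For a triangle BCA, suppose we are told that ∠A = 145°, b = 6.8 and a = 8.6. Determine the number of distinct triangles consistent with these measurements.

1

b·sin A = 6.8·sin(145°) ≈ 3.9.
Since ∠A is not acute, a triangle exists only if a > b; here a > b, so there is exactly one triangle.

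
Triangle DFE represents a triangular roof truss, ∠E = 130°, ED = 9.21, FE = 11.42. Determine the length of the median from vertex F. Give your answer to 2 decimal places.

14.81

By the law of cosines, DF² = FE² + ED² − 2·FE·ED·cos E = 350.45, so DF ≈ 18.72.
Median from F: ½√(2·DF² + 2·FE² − ED²) ≈ 14.806.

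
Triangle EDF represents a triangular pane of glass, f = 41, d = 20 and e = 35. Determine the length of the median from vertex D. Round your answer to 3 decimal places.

Median from D: ½√(2·f² + 2·e² − d²) ≈ 36.783.

m_D ≈ 36.783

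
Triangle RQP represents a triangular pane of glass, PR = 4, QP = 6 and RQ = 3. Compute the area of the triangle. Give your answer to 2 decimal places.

Semiperimeter s = (6 + 4 + 3)/2 = 6.5.
Heron's formula: area = √(6.5·0.5·2.5·3.5) ≈ 5.3327.

5.33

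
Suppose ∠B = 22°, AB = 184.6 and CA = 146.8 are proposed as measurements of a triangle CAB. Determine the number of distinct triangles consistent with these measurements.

AB·sin B = 184.6·sin(22°) ≈ 69.15.
Since AB sin B < CA < AB (69.15 < 146.8 < 184.6), two triangles exist.

2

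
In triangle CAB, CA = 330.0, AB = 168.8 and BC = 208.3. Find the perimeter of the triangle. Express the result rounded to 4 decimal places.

perimeter ≈ 707.1000

Perimeter = 168.8 + 208.3 + 330 = 707.1.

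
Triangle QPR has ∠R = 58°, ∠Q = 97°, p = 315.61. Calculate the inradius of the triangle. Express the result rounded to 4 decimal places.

117.3807

The third angle is ∠P = 180° − ∠R − ∠Q = 25.00°.
Law of sines: q = p·sin Q/sin P ≈ 741.23.
Law of sines: r = p·sin R/sin P ≈ 633.32.
Area = ½·p·q·sin R ≈ 99196.
Semiperimeter s = (741.23+315.61+633.32)/2 = 845.08.
Inradius = area/s = 99196/845.08 ≈ 117.38.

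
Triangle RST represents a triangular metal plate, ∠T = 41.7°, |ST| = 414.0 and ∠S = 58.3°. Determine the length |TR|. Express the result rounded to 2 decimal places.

357.67

The third angle is ∠R = 180° − ∠S − ∠T = 80.00°.
Law of sines: |TR| = |ST|·sin S/sin R ≈ 357.67.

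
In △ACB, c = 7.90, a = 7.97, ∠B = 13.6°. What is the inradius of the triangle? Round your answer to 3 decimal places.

0.834

By the law of cosines, b² = a² + c² − 2·a·c·cos B = 3.5357, so b ≈ 1.8804.
Area = ½·a·c·sin B ≈ 7.4026.
Semiperimeter s = (7.97+7.9+1.8804)/2 = 8.8752.
Inradius = area/s = 7.4026/8.8752 ≈ 0.83408.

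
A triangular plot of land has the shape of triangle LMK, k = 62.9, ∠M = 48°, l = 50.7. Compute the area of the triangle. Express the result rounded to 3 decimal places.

area ≈ 1184.956

Area = ½·k·l·sin M ≈ 1185.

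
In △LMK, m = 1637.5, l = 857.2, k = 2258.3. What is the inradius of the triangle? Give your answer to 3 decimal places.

Semiperimeter s = (857.2 + 1637.5 + 2258.3)/2 = 2376.5.
Heron's formula: area = √(2376.5·1519.3·739·118.2) ≈ 5.6159e+05.
Inradius = area/s = 5.6159e+05/2376.5 ≈ 236.31.

r ≈ 236.311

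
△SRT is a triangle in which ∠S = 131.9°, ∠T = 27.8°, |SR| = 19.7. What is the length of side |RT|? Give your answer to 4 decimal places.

The third angle is ∠R = 180° − ∠T − ∠S = 20.30°.
Law of sines: |RT| = |SR|·sin S/sin T ≈ 31.439.

31.4394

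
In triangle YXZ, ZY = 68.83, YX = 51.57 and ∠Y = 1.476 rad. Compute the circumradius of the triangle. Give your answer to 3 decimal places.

By the law of cosines, XZ² = ZY² + YX² − 2·ZY·YX·cos Y = 6725.1, so XZ ≈ 82.007.
Area = ½·ZY·YX·sin Y ≈ 1766.8.
Circumradius = XZ/(2 sin Y) ≈ 41.188.

41.188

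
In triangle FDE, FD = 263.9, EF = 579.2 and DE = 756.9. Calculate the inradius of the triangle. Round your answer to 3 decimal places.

Semiperimeter s = (756.9 + 579.2 + 263.9)/2 = 800.
Heron's formula: area = √(800·43.1·220.8·536.1) ≈ 63886.
Inradius = area/s = 63886/800 ≈ 79.858.

79.858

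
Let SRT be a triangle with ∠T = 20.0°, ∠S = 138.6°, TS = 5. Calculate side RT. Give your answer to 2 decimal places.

The third angle is ∠R = 180° − ∠T − ∠S = 21.40°.
Law of sines: RT = TS·sin S/sin R ≈ 9.0621.

9.06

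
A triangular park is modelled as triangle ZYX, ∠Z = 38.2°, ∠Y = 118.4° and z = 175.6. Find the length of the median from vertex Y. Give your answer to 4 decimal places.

m_Y ≈ 78.6059

The third angle is ∠X = 180° − ∠Z − ∠Y = 23.40°.
Law of sines: y = z·sin Y/sin Z ≈ 249.78.
Law of sines: x = z·sin X/sin Z ≈ 112.77.
Median from Y: ½√(2·x² + 2·z² − y²) ≈ 78.606.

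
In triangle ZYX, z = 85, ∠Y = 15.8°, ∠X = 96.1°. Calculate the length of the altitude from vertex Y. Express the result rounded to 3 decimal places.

The third angle is ∠Z = 180° − ∠Y − ∠X = 68.10°.
Law of sines: y = z·sin Y/sin Z ≈ 24.944.
Law of sines: x = z·sin X/sin Z ≈ 91.092.
Area = ½·z·y·sin X ≈ 1054.1.
The altitude from Y has length 2·area/y ≈ 84.519.

h_Y ≈ 84.519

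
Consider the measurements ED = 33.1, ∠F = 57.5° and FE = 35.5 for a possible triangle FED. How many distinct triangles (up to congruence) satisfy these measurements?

2

FE·sin F = 35.5·sin(57.5°) ≈ 29.94.
Since FE sin F < ED < FE (29.94 < 33.1 < 35.5), two triangles exist.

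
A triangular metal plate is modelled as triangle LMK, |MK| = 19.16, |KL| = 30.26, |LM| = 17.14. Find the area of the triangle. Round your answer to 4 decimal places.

151.3437

Semiperimeter s = (19.16 + 30.26 + 17.14)/2 = 33.28.
Heron's formula: area = √(33.28·14.12·3.02·16.14) ≈ 151.34.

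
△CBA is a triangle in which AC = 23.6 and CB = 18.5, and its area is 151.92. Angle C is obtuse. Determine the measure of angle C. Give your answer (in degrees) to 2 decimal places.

From area = ½·AC·CB·sin C, we get sin C = 2·area/(AC·CB) ≈ 0.69592.
Taking the obtuse solution, ∠C ≈ 135.90°.

135.90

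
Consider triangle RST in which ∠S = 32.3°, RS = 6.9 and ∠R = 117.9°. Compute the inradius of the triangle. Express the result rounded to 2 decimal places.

The third angle is ∠T = 180° − ∠R − ∠S = 29.80°.
Law of sines: ST = RS·sin R/sin T ≈ 12.27.
Law of sines: TR = RS·sin S/sin T ≈ 7.419.
Area = ½·RS·ST·sin S ≈ 22.62.
Semiperimeter s = (12.27+7.419+6.9)/2 = 13.295.
Inradius = area/s = 22.62/13.295 ≈ 1.7015.

1.70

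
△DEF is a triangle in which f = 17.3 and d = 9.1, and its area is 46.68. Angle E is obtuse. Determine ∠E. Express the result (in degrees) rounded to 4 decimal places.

143.6280

From area = ½·f·d·sin E, we get sin E = 2·area/(f·d) ≈ 0.59303.
Taking the obtuse solution, ∠E ≈ 143.63°.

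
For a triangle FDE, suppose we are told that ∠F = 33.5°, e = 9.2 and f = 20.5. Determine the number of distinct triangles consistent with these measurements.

1

e·sin F = 9.2·sin(33.5°) ≈ 5.078.
Since f ≥ e, exactly one triangle exists.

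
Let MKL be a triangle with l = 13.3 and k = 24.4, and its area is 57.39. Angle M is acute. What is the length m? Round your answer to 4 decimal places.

12.8516

From area = ½·k·l·sin M, we get sin M = 2·area/(k·l) ≈ 0.35369.
Taking the acute solution, ∠M ≈ 20.71°.
Law of cosines then gives m ≈ 12.852.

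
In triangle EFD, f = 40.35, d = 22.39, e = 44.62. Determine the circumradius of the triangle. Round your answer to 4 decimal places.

22.3758

By the law of cosines, cos E = (f² + d² − e²) / (2·f·d) ≈ 0.07665, so ∠E ≈ 1.494 rad.
Circumradius = e/(2 sin E) ≈ 22.376.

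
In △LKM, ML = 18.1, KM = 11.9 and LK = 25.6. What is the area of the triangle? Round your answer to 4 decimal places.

area ≈ 97.1221

Semiperimeter s = (11.9 + 18.1 + 25.6)/2 = 27.8.
Heron's formula: area = √(27.8·15.9·9.7·2.2) ≈ 97.122.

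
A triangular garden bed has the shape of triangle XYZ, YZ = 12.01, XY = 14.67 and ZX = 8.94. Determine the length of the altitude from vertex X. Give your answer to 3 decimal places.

h_X ≈ 8.932

Semiperimeter s = (12.01 + 8.94 + 14.67)/2 = 17.81.
Heron's formula: area = √(17.81·5.8·8.87·3.14) ≈ 53.638.
The altitude from X has length 2·area/YZ ≈ 8.9322.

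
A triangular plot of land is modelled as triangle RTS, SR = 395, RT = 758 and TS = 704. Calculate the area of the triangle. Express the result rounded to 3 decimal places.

137698.285

Semiperimeter s = (704 + 395 + 758)/2 = 928.5.
Heron's formula: area = √(928.5·224.5·533.5·170.5) ≈ 1.377e+05.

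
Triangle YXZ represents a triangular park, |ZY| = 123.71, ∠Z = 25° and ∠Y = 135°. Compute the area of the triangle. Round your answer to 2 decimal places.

The third angle is ∠X = 180° − ∠Z − ∠Y = 20.00°.
Law of sines: |XZ| = |ZY|·sin Y/sin X ≈ 255.76.
Law of sines: |YX| = |ZY|·sin Z/sin X ≈ 152.86.
Area = ½·|ZY|·|XZ|·sin Z ≈ 6685.9.

area ≈ 6685.92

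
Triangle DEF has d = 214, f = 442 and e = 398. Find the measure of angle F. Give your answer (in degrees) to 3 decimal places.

By the law of cosines, cos F = (d² + e² − f²) / (2·d·e) ≈ 0.05187, so ∠F ≈ 87.03°.

87.027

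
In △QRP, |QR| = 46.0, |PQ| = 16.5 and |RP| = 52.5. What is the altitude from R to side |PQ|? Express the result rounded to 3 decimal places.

h_R ≈ 44.628

Semiperimeter s = (52.5 + 16.5 + 46)/2 = 57.5.
Heron's formula: area = √(57.5·5·41·11.5) ≈ 368.18.
The altitude from R has length 2·area/|PQ| ≈ 44.628.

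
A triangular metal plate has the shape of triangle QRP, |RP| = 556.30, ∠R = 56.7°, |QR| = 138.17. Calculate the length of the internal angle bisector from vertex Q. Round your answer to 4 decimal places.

124.1989

By the law of cosines, |PQ|² = |QR|² + |RP|² − 2·|QR|·|RP|·cos R = 2.4416e+05, so |PQ| ≈ 494.13.
Law of cosines again: cos Q = (|PQ|² + |QR|² − |RP|²)/(2·|PQ|·|QR|) ≈ -0.33848, so ∠Q ≈ 109.78°.
The bisector from Q has length 2·|PQ|·|QR|·cos(∠Q/2)/(|PQ|+|QR|) ≈ 124.2.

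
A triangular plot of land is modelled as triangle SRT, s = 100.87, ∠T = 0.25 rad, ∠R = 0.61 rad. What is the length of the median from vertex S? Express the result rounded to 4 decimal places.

m_S ≈ 30.0914

The third angle is ∠S = π − ∠R − ∠T = 2.282 rad.
Law of sines: r = s·sin R/sin S ≈ 76.25.
Law of sines: t = s·sin T/sin S ≈ 32.93.
Median from S: ½√(2·r² + 2·t² − s²) ≈ 30.091.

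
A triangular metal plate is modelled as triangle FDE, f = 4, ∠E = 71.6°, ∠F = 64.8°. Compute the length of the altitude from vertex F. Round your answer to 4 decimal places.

2.8928

The third angle is ∠D = 180° − ∠E − ∠F = 43.60°.
Law of sines: d = f·sin D/sin F ≈ 3.0486.
Law of sines: e = f·sin E/sin F ≈ 4.1947.
Area = ½·f·d·sin E ≈ 5.7855.
The altitude from F has length 2·area/f ≈ 2.8928.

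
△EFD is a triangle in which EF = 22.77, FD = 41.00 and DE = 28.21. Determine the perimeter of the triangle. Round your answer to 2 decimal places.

perimeter ≈ 91.98

Perimeter = 41 + 28.21 + 22.77 = 91.98.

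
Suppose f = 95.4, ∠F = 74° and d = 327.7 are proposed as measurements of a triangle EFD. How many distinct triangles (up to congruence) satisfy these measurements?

d·sin F = 327.7·sin(74°) ≈ 315.
Since f = 95.4 < 315 = d sin F, no triangle exists.

0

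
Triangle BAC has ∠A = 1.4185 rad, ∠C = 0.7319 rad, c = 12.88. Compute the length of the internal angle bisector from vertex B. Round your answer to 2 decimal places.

13.52

The third angle is ∠B = π − ∠A − ∠C = 0.9912 rad.
Law of sines: b = c·sin B/sin C ≈ 16.126.
Law of sines: a = c·sin A/sin C ≈ 19.05.
The bisector from B has length 2·a·c·cos(∠B/2)/(a+c) ≈ 13.52.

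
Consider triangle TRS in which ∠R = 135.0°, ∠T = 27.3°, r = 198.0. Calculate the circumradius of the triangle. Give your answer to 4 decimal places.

The third angle is ∠S = 180° − ∠T − ∠R = 17.70°.
Law of sines: t = r·sin T/sin R ≈ 128.43.
Law of sines: s = r·sin S/sin R ≈ 85.134.
Circumradius = r/(2 sin R) ≈ 140.01.

140.0071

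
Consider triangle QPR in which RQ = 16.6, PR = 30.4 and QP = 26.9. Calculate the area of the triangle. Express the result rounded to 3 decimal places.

222.481

Semiperimeter s = (30.4 + 16.6 + 26.9)/2 = 36.95.
Heron's formula: area = √(36.95·6.55·20.35·10.05) ≈ 222.48.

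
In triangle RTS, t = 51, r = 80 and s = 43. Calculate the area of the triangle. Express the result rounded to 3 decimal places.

Semiperimeter p = (80 + 51 + 43)/2 = 87.
Heron's formula: area = √(87·7·36·44) ≈ 982.17.

982.169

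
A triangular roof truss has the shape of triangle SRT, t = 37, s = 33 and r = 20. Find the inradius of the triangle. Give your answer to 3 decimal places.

Semiperimeter p = (33 + 20 + 37)/2 = 45.
Heron's formula: area = √(45·12·25·8) ≈ 328.63.
Inradius = area/p = 328.63/45 ≈ 7.303.

7.303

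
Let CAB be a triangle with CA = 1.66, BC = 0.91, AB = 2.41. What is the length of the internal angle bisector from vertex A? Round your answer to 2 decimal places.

t_A ≈ 1.95

By the law of cosines, cos A = (CA² + AB² − BC²) / (2·CA·AB) ≈ 0.96680, so ∠A ≈ 14.80°.
The bisector from A has length 2·CA·AB·cos(∠A/2)/(CA+AB) ≈ 1.9495.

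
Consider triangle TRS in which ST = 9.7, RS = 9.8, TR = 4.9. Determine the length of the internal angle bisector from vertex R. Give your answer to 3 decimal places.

By the law of cosines, cos R = (TR² + RS² − ST²) / (2·TR·RS) ≈ 0.27030, so ∠R ≈ 74.32°.
The bisector from R has length 2·TR·RS·cos(∠R/2)/(TR+RS) ≈ 5.2068.

t_R ≈ 5.207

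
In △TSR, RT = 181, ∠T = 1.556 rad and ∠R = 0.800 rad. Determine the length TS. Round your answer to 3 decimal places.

183.588

The third angle is ∠S = π − ∠R − ∠T = 0.786 rad.
Law of sines: TS = RT·sin R/sin S ≈ 183.59.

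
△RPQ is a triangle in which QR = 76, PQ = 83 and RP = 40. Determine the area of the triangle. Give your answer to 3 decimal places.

area ≈ 1515.116

Semiperimeter s = (83 + 76 + 40)/2 = 99.5.
Heron's formula: area = √(99.5·16.5·23.5·59.5) ≈ 1515.1.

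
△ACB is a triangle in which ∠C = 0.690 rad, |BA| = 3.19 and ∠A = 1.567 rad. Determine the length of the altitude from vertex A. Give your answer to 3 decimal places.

The third angle is ∠B = π − ∠A − ∠C = 0.885 rad.
Law of sines: |CB| = |BA|·sin A/sin C ≈ 5.0115.
Law of sines: |AC| = |BA|·sin B/sin C ≈ 3.8772.
Area = ½·|BA|·|CB|·sin B ≈ 6.184.
The altitude from A has length 2·area/|CB| ≈ 2.468.

2.468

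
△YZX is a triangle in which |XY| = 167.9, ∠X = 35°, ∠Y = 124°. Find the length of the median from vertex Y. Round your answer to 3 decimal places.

111.741

The third angle is ∠Z = 180° − ∠X − ∠Y = 21.00°.
Law of sines: |ZX| = |XY|·sin Y/sin Z ≈ 388.41.
Law of sines: |YZ| = |XY|·sin X/sin Z ≈ 268.73.
Median from Y: ½√(2·|XY|² + 2·|YZ|² − |ZX|²) ≈ 111.74.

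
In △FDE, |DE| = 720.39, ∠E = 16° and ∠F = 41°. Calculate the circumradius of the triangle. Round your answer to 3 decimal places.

The third angle is ∠D = 180° − ∠E − ∠F = 123.00°.
Law of sines: |EF| = |DE|·sin D/sin F ≈ 920.91.
Law of sines: |FD| = |DE|·sin E/sin F ≈ 302.67.
Circumradius = |DE|/(2 sin F) ≈ 549.03.

R ≈ 549.028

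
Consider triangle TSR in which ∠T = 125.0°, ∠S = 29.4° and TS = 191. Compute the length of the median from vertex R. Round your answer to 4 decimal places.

The third angle is ∠R = 180° − ∠T − ∠S = 25.60°.
Law of sines: SR = TS·sin T/sin R ≈ 362.1.
Law of sines: RT = TS·sin S/sin R ≈ 217.
Median from R: ½√(2·SR² + 2·RT² − TS²) ≈ 282.81.

282.8114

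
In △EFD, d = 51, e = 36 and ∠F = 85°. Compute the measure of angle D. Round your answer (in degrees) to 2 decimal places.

∠D ≈ 58.16°

By the law of cosines, f² = d² + e² − 2·d·e·cos F = 3577, so f ≈ 59.808.
Law of cosines again: cos D = (e² + f² − d²)/(2·e·f) ≈ 0.52761, so ∠D ≈ 58.16°.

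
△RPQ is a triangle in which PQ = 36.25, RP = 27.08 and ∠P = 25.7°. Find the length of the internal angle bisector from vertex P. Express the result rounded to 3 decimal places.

t_P ≈ 30.225

By the law of cosines, QR² = RP² + PQ² − 2·RP·PQ·cos P = 278.3, so QR ≈ 16.682.
The bisector from P has length 2·RP·PQ·cos(∠P/2)/(RP+PQ) ≈ 30.225.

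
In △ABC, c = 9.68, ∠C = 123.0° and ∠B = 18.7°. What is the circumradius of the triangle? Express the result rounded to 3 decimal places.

The third angle is ∠A = 180° − ∠B − ∠C = 38.30°.
Law of sines: a = c·sin A/sin C ≈ 7.1535.
Law of sines: b = c·sin B/sin C ≈ 3.7005.
Circumradius = c/(2 sin C) ≈ 5.771.

R ≈ 5.771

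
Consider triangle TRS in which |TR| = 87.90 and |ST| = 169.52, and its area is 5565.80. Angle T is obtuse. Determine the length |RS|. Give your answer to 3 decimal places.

From area = ½·|ST|·|TR|·sin T, we get sin T = 2·area/(|ST|·|TR|) ≈ 0.74705.
Taking the obtuse solution, ∠T ≈ 131.66°.
Law of cosines then gives |RS| ≈ 237.22.

237.223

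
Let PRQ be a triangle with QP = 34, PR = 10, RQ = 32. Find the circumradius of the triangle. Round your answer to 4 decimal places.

17.0213

By the law of cosines, cos P = (QP² + PR² − RQ²) / (2·QP·PR) ≈ 0.34118, so ∠P ≈ 70.05°.
Circumradius = RQ/(2 sin P) ≈ 17.021.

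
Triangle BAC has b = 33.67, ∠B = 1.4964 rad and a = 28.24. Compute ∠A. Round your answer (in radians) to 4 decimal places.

Law of sines: sin A = a·sin B/b ≈ 0.83641.
Since b ≥ a, only the acute value applies: ∠A ≈ 0.9907 rad.
Then ∠C = π − ∠B − ∠A ≈ 0.6545 rad.

∠A ≈ 0.9907 rad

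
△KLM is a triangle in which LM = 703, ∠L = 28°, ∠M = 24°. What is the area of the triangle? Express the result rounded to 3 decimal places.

area ≈ 59878.526

The third angle is ∠K = 180° − ∠L − ∠M = 128.00°.
Law of sines: MK = LM·sin L/sin K ≈ 418.82.
Law of sines: KL = LM·sin M/sin K ≈ 362.86.
Area = ½·LM·MK·sin M ≈ 59879.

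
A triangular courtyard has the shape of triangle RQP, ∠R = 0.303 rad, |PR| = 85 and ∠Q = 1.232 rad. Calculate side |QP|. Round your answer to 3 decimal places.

The third angle is ∠P = π − ∠R − ∠Q = 1.607 rad.
Law of sines: |QP| = |PR|·sin R/sin Q ≈ 26.891.

26.891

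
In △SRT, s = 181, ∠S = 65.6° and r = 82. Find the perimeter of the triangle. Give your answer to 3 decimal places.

461.752

Law of sines: sin R = r·sin S/s ≈ 0.41257.
Since s ≥ r, only the acute value applies: ∠R ≈ 24.37°.
Then ∠T = 180° − ∠S − ∠R ≈ 90.03°.
Law of sines gives t = s·sin T/sin S ≈ 198.75.
Semiperimeter p = (181+82+198.75)/2 = 230.88.
Perimeter = 181 + 82 + 198.75 = 461.75.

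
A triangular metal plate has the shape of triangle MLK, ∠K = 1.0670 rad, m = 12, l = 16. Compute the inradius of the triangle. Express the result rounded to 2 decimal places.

3.94

By the law of cosines, k² = m² + l² − 2·m·l·cos K = 214.62, so k ≈ 14.65.
Area = ½·m·l·sin K ≈ 84.073.
Semiperimeter s = (12+16+14.65)/2 = 21.325.
Inradius = area/s = 84.073/21.325 ≈ 3.9424.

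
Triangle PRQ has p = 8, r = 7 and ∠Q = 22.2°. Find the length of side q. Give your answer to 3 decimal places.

3.050

By the law of cosines, q² = p² + r² − 2·p·r·cos Q = 9.3025, so q ≈ 3.05.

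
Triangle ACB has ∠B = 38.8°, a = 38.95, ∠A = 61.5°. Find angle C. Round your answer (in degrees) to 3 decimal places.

The third angle is ∠C = 180° − ∠B − ∠A = 79.70°.

79.700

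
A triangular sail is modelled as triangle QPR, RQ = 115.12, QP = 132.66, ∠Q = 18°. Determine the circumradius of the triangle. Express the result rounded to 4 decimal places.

68.6962

By the law of cosines, PR² = RQ² + QP² − 2·RQ·QP·cos Q = 1802.6, so PR ≈ 42.457.
Area = ½·RQ·QP·sin Q ≈ 2359.6.
Circumradius = PR/(2 sin Q) ≈ 68.696.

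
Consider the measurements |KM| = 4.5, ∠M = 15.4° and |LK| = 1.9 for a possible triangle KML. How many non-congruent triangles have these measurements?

|KM|·sin M = 4.5·sin(15.4°) ≈ 1.195.
Since |KM| sin M < |LK| < |KM| (1.195 < 1.9 < 4.5), two triangles exist.

2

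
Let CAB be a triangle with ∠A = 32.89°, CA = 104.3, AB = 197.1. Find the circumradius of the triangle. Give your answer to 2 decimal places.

R ≈ 113.53

By the law of cosines, BC² = CA² + AB² − 2·CA·AB·cos A = 15202, so BC ≈ 123.3.
Area = ½·CA·AB·sin A ≈ 5581.7.
Circumradius = BC/(2 sin A) ≈ 113.53.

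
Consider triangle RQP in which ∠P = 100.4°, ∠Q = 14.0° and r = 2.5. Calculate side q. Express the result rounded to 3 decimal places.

0.664

The third angle is ∠R = 180° − ∠Q − ∠P = 65.60°.
Law of sines: q = r·sin Q/sin R ≈ 0.66412.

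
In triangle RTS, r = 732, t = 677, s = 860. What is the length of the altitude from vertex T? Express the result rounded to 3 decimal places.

h_T ≈ 707.446

Semiperimeter p = (732 + 677 + 860)/2 = 1134.5.
Heron's formula: area = √(1134.5·402.5·457.5·274.5) ≈ 2.3947e+05.
The altitude from T has length 2·area/t ≈ 707.45.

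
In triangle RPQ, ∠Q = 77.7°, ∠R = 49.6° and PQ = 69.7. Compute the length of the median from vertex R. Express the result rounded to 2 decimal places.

The third angle is ∠P = 180° − ∠Q − ∠R = 52.70°.
Law of sines: QR = PQ·sin P/sin R ≈ 72.806.
Law of sines: RP = PQ·sin Q/sin R ≈ 89.424.
Median from R: ½√(2·QR² + 2·RP² − PQ²) ≈ 73.717.

m_R ≈ 73.72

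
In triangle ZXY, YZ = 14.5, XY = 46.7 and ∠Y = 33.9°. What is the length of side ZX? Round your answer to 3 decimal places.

35.596

By the law of cosines, ZX² = XY² + YZ² − 2·XY·YZ·cos Y = 1267.1, so ZX ≈ 35.596.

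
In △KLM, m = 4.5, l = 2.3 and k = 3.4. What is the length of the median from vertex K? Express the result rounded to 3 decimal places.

Median from K: ½√(2·l² + 2·m² − k²) ≈ 3.1432.

3.143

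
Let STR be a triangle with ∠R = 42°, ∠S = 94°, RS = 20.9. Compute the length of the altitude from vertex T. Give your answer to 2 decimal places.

20.08

The third angle is ∠T = 180° − ∠R − ∠S = 44.00°.
Law of sines: TR = RS·sin S/sin T ≈ 30.013.
Law of sines: ST = RS·sin R/sin T ≈ 20.132.
Area = ½·RS·TR·sin R ≈ 209.87.
The altitude from T has length 2·area/RS ≈ 20.083.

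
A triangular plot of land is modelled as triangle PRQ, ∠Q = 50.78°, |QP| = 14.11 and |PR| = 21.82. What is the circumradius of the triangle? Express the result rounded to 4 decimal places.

14.0824

Law of sines: sin R = |QP|·sin Q/|PR| ≈ 0.50098.
Since |PR| ≥ |QP|, only the acute value applies: ∠R ≈ 30.06°.
Then ∠P = 180° − ∠Q − ∠R ≈ 99.16°.
Law of sines gives |RQ| = |PR|·sin P/sin Q ≈ 27.806.
Circumradius = |PR|/(2 sin Q) ≈ 14.082.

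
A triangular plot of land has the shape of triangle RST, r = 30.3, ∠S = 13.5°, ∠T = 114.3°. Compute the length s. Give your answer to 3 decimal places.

8.952

The third angle is ∠R = 180° − ∠S − ∠T = 52.20°.
Law of sines: s = r·sin S/sin R ≈ 8.9519.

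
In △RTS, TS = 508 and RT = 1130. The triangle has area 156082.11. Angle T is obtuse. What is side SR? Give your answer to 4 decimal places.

1580.6480

From area = ½·RT·TS·sin T, we get sin T = 2·area/(RT·TS) ≈ 0.54380.
Taking the obtuse solution, ∠T ≈ 147.06°.
Law of cosines then gives SR ≈ 1580.6.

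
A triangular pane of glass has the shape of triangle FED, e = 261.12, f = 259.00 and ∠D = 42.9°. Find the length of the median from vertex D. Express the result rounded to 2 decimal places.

m_D ≈ 242.05

By the law of cosines, d² = f² + e² − 2·f·e·cos D = 36181, so d ≈ 190.21.
Median from D: ½√(2·f² + 2·e² − d²) ≈ 242.05.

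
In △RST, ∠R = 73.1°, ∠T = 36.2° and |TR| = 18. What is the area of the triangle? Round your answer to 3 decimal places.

96.997

The third angle is ∠S = 180° − ∠T − ∠R = 70.70°.
Law of sines: |ST| = |TR|·sin R/sin S ≈ 18.248.
Law of sines: |RS| = |TR|·sin T/sin S ≈ 11.264.
Area = ½·|TR|·|ST|·sin T ≈ 96.997.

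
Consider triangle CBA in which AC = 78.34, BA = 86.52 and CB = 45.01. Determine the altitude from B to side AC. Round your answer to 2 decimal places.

h_B ≈ 44.80

Semiperimeter s = (86.52 + 78.34 + 45.01)/2 = 104.94.
Heron's formula: area = √(104.94·18.415·26.595·59.925) ≈ 1754.9.
The altitude from B has length 2·area/AC ≈ 44.802.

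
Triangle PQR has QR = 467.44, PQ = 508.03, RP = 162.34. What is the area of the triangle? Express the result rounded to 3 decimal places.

Semiperimeter s = (467.44 + 162.34 + 508.03)/2 = 568.9.
Heron's formula: area = √(568.9·101.46·406.56·60.875) ≈ 37797.

37797.449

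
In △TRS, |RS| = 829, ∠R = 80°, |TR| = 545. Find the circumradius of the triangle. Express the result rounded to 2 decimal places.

By the law of cosines, |ST|² = |TR|² + |RS|² − 2·|TR|·|RS|·cos R = 8.2736e+05, so |ST| ≈ 909.59.
Area = ½·|TR|·|RS|·sin R ≈ 2.2247e+05.
Circumradius = |ST|/(2 sin R) ≈ 461.81.

461.81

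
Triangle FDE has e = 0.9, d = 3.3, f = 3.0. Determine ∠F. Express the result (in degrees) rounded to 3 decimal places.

∠F ≈ 62.964°

By the law of cosines, cos F = (d² + e² − f²) / (2·d·e) ≈ 0.45455, so ∠F ≈ 62.96°.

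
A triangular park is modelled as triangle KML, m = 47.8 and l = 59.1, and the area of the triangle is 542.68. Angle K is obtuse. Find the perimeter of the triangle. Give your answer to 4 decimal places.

From area = ½·m·l·sin K, we get sin K = 2·area/(m·l) ≈ 0.38420.
Taking the obtuse solution, ∠K ≈ 157.41°.
Law of cosines then gives k ≈ 104.85.
Perimeter = 104.85 + 47.8 + 59.1 = 211.75.

211.7521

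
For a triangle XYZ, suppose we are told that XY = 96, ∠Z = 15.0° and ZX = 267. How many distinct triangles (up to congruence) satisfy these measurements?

ZX·sin Z = 267·sin(15.0°) ≈ 69.1.
Since ZX sin Z < XY < ZX (69.1 < 96 < 267), two triangles exist.

2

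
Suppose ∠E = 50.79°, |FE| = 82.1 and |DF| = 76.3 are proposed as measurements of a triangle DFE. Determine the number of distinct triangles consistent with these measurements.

|FE|·sin E = 82.1·sin(50.79°) ≈ 63.61.
Since |FE| sin E < |DF| < |FE| (63.61 < 76.3 < 82.1), two triangles exist.

2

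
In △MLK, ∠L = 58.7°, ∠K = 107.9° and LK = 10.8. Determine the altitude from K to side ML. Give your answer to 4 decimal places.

9.2282

The third angle is ∠M = 180° − ∠L − ∠K = 13.40°.
Law of sines: KM = LK·sin L/sin M ≈ 39.82.
Law of sines: ML = LK·sin K/sin M ≈ 44.347.
Area = ½·LK·KM·sin K ≈ 204.62.
The altitude from K has length 2·area/ML ≈ 9.2282.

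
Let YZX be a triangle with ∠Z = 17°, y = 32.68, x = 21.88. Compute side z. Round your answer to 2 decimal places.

13.38

By the law of cosines, z² = x² + y² − 2·x·y·cos Z = 179.13, so z ≈ 13.384.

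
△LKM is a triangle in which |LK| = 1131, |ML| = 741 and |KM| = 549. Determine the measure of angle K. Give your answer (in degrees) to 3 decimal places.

33.839

By the law of cosines, cos K = (|LK|² + |KM|² − |ML|²) / (2·|LK|·|KM|) ≈ 0.83061, so ∠K ≈ 33.84°.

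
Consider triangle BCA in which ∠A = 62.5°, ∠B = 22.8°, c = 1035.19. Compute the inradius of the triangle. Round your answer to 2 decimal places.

The third angle is ∠C = 180° − ∠A − ∠B = 94.70°.
Law of sines: b = c·sin B/sin C ≈ 402.51.
Law of sines: a = c·sin A/sin C ≈ 921.32.
Area = ½·c·b·sin A ≈ 1.848e+05.
Semiperimeter s = (402.51+1035.2+921.32)/2 = 1179.5.
Inradius = area/s = 1.848e+05/1179.5 ≈ 156.67.

156.67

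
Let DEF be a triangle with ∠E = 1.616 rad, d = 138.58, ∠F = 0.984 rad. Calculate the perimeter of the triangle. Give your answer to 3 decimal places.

perimeter ≈ 630.987

The third angle is ∠D = π − ∠E − ∠F = 0.542 rad.
Law of sines: e = d·sin E/sin D ≈ 268.55.
Law of sines: f = d·sin F/sin D ≈ 223.86.
Semiperimeter s = (138.58+268.55+223.86)/2 = 315.49.
Perimeter = 138.58 + 268.55 + 223.86 = 630.99.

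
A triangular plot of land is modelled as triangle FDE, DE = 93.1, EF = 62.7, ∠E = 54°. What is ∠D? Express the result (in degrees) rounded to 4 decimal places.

42.0457

By the law of cosines, FD² = DE² + EF² − 2·DE·EF·cos E = 5736.7, so FD ≈ 75.741.
Law of cosines again: cos D = (FD² + DE² − EF²)/(2·FD·DE) ≈ 0.74261, so ∠D ≈ 42.05°.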